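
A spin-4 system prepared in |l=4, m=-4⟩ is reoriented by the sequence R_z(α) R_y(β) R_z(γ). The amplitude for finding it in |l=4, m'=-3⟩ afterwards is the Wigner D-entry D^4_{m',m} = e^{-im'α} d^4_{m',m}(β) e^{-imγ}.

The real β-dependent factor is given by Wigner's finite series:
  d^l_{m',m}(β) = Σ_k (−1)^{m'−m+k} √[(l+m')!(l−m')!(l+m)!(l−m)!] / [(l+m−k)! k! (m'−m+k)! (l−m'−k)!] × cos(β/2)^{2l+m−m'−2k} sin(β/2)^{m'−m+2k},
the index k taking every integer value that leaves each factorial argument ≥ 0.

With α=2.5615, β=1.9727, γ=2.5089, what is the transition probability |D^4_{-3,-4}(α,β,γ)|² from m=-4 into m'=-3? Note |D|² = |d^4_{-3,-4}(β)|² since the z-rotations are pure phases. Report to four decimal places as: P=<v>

P=0.0013

D^4_{-3,-4}(2.5615,1.9727,2.5089) = e^{-i·-3·2.5615}·d^4_{-3,-4}(1.9727)·e^{-i·-4·2.5089}. Compute d first:
c=cos(1.9727/2)=0.551738, s=sin(1.9727/2)=0.834018; N=√[1·5040·1·40320]=14255.272709
Admissible k: 0..0 (factorial args all ≥0)
  k=0: (−1)^1·14255.2727/(5040)·0.5517^7·0.8340^1 = -0.036715
d^4_{-3,-4}(1.9727) = -0.036715
|D^4_{-3,-4}|² = |d^4_{-3,-4}(β)|² = (-0.036715)² = 0.001348 (the z-rotation phases have unit modulus)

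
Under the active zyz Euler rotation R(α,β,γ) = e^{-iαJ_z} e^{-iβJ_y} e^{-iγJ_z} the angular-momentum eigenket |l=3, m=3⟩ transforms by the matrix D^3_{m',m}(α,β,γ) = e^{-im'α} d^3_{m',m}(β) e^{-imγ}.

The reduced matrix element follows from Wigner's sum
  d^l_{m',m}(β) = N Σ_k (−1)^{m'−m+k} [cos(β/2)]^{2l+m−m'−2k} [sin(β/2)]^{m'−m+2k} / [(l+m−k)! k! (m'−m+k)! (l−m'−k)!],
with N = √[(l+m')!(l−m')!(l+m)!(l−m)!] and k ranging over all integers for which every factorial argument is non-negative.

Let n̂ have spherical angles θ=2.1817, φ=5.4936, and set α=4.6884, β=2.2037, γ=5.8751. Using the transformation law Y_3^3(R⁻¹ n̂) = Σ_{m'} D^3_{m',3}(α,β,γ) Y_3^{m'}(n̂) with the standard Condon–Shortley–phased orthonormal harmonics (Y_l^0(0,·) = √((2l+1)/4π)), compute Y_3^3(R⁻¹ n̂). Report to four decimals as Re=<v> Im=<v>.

Need the full column D^3_{m',3} for m'=−3..3 at α=4.6884, β=2.2037, γ=5.8751.
cos(β/2)=0.451947, sin(β/2)=0.892045
d^3_{-3,3}: single k=6 term ⇒ +0.503872;  D = -0.460386+0.204772i
d^3_{-2,3}: single k=5 term ⇒ +0.625312;  D = -0.240347-0.577276i
d^3_{-1,3}: single k=4 term ⇒ +0.500918;  D = +0.466924-0.181387i
d^3_{0,3}: single k=3 term ⇒ +0.293047;  D = +0.099532+0.275626i
d^3_{1,3}: single k=2 term ⇒ +0.128578;  D = -0.121947+0.040758i
d^3_{2,3}: single k=1 term ⇒ +0.041200;  D = -0.012119-0.039377i
d^3_{3,3}: single k=0 term ⇒ +0.008522;  D = +0.008202-0.002311i
Y_3^{m'}(θ=2.1817,φ=5.4936) and Σ D·Y over m':
  (-0.4604+0.2048i)·(-0.1642+0.1601i)  (-0.2403-0.5773i)·(+0.0033-0.3933i)  (+0.4669-0.1814i)·(+0.1203+0.1213i)  (+0.0995+0.2756i)·(+0.2900+0.0000i)  (-0.1219+0.0408i)·(-0.1203+0.1213i)  (-0.0121-0.0394i)·(+0.0033+0.3933i)  (+0.0082-0.0023i)·(+0.1642+0.1601i)
Y_3^3(R⁻¹ n̂) = -0.051150+0.076402i

Re=-0.0511 Im=0.0764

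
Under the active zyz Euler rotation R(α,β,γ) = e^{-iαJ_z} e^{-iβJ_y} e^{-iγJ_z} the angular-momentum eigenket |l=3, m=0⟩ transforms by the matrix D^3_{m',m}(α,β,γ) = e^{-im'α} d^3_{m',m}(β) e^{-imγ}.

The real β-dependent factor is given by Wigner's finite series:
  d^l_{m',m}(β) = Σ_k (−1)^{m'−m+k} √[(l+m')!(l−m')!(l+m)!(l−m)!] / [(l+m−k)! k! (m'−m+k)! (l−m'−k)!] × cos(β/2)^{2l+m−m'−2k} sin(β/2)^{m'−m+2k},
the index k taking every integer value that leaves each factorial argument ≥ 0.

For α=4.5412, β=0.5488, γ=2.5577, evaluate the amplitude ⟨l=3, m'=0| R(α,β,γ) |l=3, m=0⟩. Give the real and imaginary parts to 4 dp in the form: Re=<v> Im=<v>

Re=0.2727 Im=0.0000

D^3_{0,0}(4.5412,0.5488,2.5577) = e^{-i·0·4.5412}·d^3_{0,0}(0.5488)·e^{-i·0·2.5577}. Compute d first:
c=cos(0.5488/2)=0.962588, s=sin(0.5488/2)=0.270969; N=√[6·6·6·6]=36.000000
Admissible k: 0..3 (factorial args all ≥0)
  k=0: (−1)^0·36.0000/(36)·0.9626^6·0.2710^0 = +0.795504
  k=1: (−1)^1·36.0000/(4)·0.9626^4·0.2710^2 = -0.567342
  k=2: (−1)^2·36.0000/(4)·0.9626^2·0.2710^4 = +0.044958
  k=3: (−1)^3·36.0000/(36)·0.9626^0·0.2710^6 = -0.000396
d^3_{0,0}(0.5488) = +0.795504 -0.567342 +0.044958 -0.000396 = +0.272724
Attach z-rotation phases: D = e^{-i(0)(4.5412)}·(+0.272724)·e^{-i(0)(2.5577)} = +0.272724+0.000000i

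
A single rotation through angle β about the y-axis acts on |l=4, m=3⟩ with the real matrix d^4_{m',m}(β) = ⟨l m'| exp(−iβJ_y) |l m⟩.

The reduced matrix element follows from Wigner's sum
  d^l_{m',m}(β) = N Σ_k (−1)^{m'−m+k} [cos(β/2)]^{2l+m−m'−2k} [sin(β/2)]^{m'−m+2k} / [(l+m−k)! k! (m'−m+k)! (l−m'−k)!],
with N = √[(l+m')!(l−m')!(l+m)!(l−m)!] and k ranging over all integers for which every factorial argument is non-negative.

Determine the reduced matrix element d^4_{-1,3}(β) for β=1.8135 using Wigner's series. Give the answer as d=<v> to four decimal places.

d^4_{-1,3}(β=1.8135) via Wigner's sum:
c=cos(1.8135/2)=0.616308, s=sin(1.8135/2)=0.787505; N=√[6·120·5040·1]=1904.940944
k: max(0,(3)−(-1))=4 … min(4+(3),4−(-1))=5
  k=4: (−1)^0·1904.9409/(144)·0.6163^4·0.7875^4 = +0.734048
  k=5: (−1)^1·1904.9409/(240)·0.6163^2·0.7875^6 = -0.719095
d^4_{-1,3}(1.8135) = +0.734048 -0.719095 = +0.014953

d=0.0150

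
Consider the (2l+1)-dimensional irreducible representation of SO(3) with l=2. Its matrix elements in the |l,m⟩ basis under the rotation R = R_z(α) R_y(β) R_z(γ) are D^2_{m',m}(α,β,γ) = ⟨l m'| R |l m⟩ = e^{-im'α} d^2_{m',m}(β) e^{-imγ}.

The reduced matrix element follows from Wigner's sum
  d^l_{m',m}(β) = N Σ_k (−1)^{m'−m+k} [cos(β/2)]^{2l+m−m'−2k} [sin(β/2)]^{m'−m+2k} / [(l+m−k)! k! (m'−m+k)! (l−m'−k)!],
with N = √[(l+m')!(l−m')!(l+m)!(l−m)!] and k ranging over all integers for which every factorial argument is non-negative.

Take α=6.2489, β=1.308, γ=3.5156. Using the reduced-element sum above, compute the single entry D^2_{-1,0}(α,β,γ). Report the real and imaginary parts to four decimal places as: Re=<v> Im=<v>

First d^2_{-1,0}(β=1.308), then the phase factors e^{-i(-1)α} and e^{-i(0)γ}:
With c≡cos(β/2)=0.793657 and s≡sin(β/2)=0.608366, N=[1·6·2·2]^{1/2}=4.898979
The bounds max(0,m−m')=1 and min(l+m,l−m')=2 give 2 terms
  k=1: (−1)^0·4.8990/(2)·0.7937^3·0.6084^1 = +0.744970
  k=2: (−1)^1·4.8990/(2)·0.7937^1·0.6084^3 = -0.437727
d^2_{-1,0}(1.308) = +0.744970 -0.437727 = +0.307243
D = (+0.999412-0.034279i)·(+0.307243)·(+1.000000+0.000000i) = +0.307062-0.010532i

Re=0.3071 Im=-0.0105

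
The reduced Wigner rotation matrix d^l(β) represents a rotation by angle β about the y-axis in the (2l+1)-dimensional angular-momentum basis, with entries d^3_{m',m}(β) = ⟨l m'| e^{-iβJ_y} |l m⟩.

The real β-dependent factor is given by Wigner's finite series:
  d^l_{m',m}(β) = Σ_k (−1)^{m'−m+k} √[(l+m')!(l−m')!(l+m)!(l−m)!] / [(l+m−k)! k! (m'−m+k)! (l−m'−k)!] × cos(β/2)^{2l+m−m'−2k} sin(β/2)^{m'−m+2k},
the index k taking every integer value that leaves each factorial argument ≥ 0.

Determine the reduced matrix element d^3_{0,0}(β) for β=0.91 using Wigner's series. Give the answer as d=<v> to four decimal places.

d^3_{0,0}(β=0.91) via Wigner's sum:
c=cos(0.91/2)=0.898261, s=sin(0.91/2)=0.439462; N=√[6·6·6·6]=36.000000
k∈{0,1,2,3} keeps every argument non-negative
  k=0: (−1)^0·36.0000/(36)·0.8983^6·0.4395^0 = +0.525310
  k=1: (−1)^1·36.0000/(4)·0.8983^4·0.4395^2 = -1.131608
  k=2: (−1)^2·36.0000/(4)·0.8983^2·0.4395^4 = +0.270853
  k=3: (−1)^3·36.0000/(36)·0.8983^0·0.4395^6 = -0.007203
d^3_{0,0}(0.91) = +0.525310 -1.131608 +0.270853 -0.007203 = -0.342648

d=-0.3426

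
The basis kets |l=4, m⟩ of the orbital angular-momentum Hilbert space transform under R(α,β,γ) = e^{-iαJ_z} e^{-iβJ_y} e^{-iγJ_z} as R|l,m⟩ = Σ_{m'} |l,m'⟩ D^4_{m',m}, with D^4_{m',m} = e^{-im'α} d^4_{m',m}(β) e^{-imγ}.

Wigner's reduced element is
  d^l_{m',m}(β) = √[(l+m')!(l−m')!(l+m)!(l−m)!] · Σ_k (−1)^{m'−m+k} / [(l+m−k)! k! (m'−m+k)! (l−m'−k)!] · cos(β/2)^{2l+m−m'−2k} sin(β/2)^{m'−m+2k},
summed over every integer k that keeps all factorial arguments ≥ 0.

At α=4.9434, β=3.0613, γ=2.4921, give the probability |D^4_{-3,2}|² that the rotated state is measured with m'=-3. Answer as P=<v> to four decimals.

P=0.0221

First d^4_{-3,2}(β=3.0613), then the phase factors e^{-i(-3)α} and e^{-i(2)γ}:
With c≡cos(β/2)=0.040136 and s≡sin(β/2)=0.999194, N=[1·5040·720·2]^{1/2}=2693.993318
k: max(0,(2)−(-3))=5 … min(4+(2),4−(-3))=6
  k=5: (−1)^0·2693.9933/(240)·0.0401^3·0.9992^5 = +0.000723
  k=6: (−1)^1·2693.9933/(720)·0.0401^1·0.9992^7 = -0.149328
d^4_{-3,2}(3.0613) = +0.000723 -0.149328 = -0.148606
|D^4_{-3,2}|² = |d^4_{-3,2}(β)|² = (-0.148606)² = 0.022084 (the z-rotation phases have unit modulus)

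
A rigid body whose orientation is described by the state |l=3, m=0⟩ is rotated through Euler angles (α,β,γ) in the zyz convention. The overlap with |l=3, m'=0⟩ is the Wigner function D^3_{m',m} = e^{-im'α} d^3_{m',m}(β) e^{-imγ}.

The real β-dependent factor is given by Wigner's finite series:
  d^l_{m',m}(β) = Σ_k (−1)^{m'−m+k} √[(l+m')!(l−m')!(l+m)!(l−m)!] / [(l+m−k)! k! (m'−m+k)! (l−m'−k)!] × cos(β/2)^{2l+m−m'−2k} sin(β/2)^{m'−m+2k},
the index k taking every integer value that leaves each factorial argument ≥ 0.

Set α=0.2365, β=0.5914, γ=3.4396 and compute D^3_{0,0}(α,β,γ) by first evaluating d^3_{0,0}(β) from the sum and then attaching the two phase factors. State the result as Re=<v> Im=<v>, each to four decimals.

Re=0.1851 Im=0.0000

Split into d^3_{0,0}(β=0.5914) × two z-phases.
c=cos(0.5914/2)=0.956598, s=sin(0.5914/2)=0.291410; N=√[6·6·6·6]=36.000000
Admissible k: 0..3 (factorial args all ≥0)
  k=0: (−1)^0·36.0000/(36)·0.9566^6·0.2914^0 = +0.766263
  k=1: (−1)^1·36.0000/(4)·0.9566^4·0.2914^2 = -0.639983
  k=2: (−1)^2·36.0000/(4)·0.9566^2·0.2914^4 = +0.059390
  k=3: (−1)^3·36.0000/(36)·0.9566^0·0.2914^6 = -0.000612
d^3_{0,0}(0.5914) = +0.766263 -0.639983 +0.059390 -0.000612 = +0.185058
D = (+1.000000+0.000000i)·(+0.185058)·(+1.000000+0.000000i) = +0.185058+0.000000i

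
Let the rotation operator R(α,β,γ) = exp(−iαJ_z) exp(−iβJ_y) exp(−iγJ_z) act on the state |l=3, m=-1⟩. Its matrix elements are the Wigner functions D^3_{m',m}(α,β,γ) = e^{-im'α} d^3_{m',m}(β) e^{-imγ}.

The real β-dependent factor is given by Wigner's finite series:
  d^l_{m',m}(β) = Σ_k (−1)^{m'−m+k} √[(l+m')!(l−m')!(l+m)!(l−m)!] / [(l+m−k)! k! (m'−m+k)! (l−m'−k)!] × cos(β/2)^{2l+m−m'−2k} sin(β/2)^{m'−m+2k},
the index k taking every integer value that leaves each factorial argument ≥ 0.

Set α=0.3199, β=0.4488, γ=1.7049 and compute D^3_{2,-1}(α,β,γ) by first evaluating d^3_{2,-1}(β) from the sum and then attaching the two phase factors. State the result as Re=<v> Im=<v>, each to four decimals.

Re=-0.0305 Im=-0.0550

Split into d^3_{2,-1}(β=0.4488) × two z-phases.
c=cos(0.4488/2)=0.974928, s=sin(0.4488/2)=0.222521; N=√[120·1·2·24]=75.894664
The bounds max(0,m−m')=0 and min(l+m,l−m')=1 give 2 terms
  k=0: (−1)^3·75.8947/(12)·0.9749^3·0.2225^3 = -0.064575
  k=1: (−1)^4·75.8947/(24)·0.9749^1·0.2225^5 = +0.001682
d^3_{2,-1}(0.4488) = -0.064575 +0.001682 = -0.062893
D = (+0.802215-0.597035i)·(-0.062893)·(-0.133702+0.991022i) = -0.030466-0.055021i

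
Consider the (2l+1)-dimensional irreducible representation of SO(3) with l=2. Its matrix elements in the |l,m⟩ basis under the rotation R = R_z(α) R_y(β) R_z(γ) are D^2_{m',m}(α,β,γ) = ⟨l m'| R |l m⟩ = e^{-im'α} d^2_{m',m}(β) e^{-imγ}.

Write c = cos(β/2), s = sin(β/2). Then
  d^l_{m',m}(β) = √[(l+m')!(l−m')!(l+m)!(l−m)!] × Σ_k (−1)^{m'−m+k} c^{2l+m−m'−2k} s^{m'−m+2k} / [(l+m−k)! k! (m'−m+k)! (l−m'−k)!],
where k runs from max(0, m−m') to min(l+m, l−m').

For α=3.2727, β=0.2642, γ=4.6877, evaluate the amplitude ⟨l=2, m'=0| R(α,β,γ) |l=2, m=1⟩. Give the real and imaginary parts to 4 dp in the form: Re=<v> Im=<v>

Re=-0.0076 Im=0.3086

Split into d^2_{0,1}(β=0.2642) × two z-phases.
Half-angle: c=0.991287, s=0.131716. N=√(2·2·6·1)=4.898979
k: max(0,(1)−(0))=1 … min(2+(1),2−(0))=2
  k=1: (−1)^0·4.8990/(2)·0.9913^3·0.1317^1 = +0.314278
  k=2: (−1)^1·4.8990/(2)·0.9913^1·0.1317^3 = -0.005549
d^2_{0,1}(0.2642) = +0.314278 -0.005549 = +0.308729
D = (+1.000000+0.000000i)·(+0.308729)·(-0.024686+0.999695i) = -0.007621+0.308635i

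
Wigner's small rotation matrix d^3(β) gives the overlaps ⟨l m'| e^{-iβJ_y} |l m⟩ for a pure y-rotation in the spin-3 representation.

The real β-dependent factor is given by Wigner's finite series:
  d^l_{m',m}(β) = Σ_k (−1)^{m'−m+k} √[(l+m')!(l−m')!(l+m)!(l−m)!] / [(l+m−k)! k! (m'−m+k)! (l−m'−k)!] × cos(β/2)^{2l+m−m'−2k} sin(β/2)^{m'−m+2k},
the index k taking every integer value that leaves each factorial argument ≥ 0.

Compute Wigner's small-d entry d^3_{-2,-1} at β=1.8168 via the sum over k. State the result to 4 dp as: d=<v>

d=-0.5019

d^3_{-2,-1}(β=1.8168) via Wigner's sum:
c=cos(1.8168/2)=0.615008, s=sin(1.8168/2)=0.788521; N=√[1·120·2·24]=75.894664
k∈{1,2} keeps every argument non-negative
  k=1: (−1)^0·75.8947/(24)·0.6150^5·0.7885^1 = +0.219390
  k=2: (−1)^1·75.8947/(12)·0.6150^3·0.7885^3 = -0.721293
d^3_{-2,-1}(1.8168) = +0.219390 -0.721293 = -0.501903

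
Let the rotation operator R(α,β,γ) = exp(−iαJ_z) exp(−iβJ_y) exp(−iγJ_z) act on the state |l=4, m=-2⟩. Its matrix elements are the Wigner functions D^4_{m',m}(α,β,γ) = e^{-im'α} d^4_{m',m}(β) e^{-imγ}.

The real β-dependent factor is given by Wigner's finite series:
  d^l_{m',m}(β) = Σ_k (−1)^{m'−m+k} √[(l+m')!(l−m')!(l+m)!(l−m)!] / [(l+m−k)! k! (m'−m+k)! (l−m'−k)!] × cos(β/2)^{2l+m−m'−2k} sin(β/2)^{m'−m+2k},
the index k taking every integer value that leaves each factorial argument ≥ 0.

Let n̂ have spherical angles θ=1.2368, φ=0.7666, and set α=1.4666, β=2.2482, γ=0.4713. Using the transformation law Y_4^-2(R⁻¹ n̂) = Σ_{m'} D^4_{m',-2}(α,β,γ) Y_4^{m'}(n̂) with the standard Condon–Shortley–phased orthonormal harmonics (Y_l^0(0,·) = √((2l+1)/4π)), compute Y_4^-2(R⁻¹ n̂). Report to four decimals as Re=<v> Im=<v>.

Need the full column D^4_{m',-2} for m'=−4..4 at α=1.4666, β=2.2482, γ=0.4713.
cos(β/2)=0.431988, sin(β/2)=0.901879
d^4_{-4,-2}: single k=2 term ⇒ +0.027971;  D = +0.024193+0.014039i
d^4_{-3,-2}: k∈[1..2] ⇒ +0.009474 -0.123877 = -0.114403;  D = -0.067401+0.092440i
d^4_{-2,-2}: k∈[0..2] ⇒ +0.001213 -0.063432 +0.345599 = +0.283380;  D = -0.210370-0.189864i
d^4_{-1,-2}: k∈[0..2] ⇒ -0.010742 +0.234106 -0.680257 = -0.456894;  D = +0.339735-0.305502i
d^4_{0,-2}: k∈[0..2] ⇒ +0.050148 -0.582870 +0.952699 = +0.419976;  D = +0.246814+0.339798i
d^4_{1,-2}: k∈[0..2] ⇒ -0.156070 +1.020385 -0.889502 = -0.025187;  D = -0.021807+0.012602i
d^4_{2,-2}: k∈[0..2] ⇒ +0.345599 -1.205079 +0.437710 = -0.421769;  D = +0.171905+0.385147i
d^4_{3,-2}: k∈[0..1] ⇒ -0.539937 +0.784467 = +0.244530;  D = -0.232452+0.075900i
d^4_{4,-2}: single k=0 term ⇒ +0.531390;  D = +0.111507+0.519559i
Y_4^{m'}(θ=1.2368,φ=0.7666) and Σ D·Y over m':
  (+0.0242+0.0140i)·(-0.3515-0.0265i)  (-0.0674+0.0924i)·(-0.2305-0.2581i)  (-0.2104-0.1899i)·(-0.0028+0.0739i)  (+0.3397-0.3055i)·(-0.2372+0.2285i)  (+0.2468+0.3398i)·(+0.0191+0.0000i)  (-0.0218+0.0126i)·(+0.2372+0.2285i)  (+0.1719+0.3851i)·(-0.0028-0.0739i)  (-0.2325+0.0759i)·(+0.2305-0.2581i)  (+0.1115+0.5196i)·(-0.3515+0.0265i)
Y_4^-2(R⁻¹ n̂) = -0.027222+0.014070i

Re=-0.0272 Im=0.0141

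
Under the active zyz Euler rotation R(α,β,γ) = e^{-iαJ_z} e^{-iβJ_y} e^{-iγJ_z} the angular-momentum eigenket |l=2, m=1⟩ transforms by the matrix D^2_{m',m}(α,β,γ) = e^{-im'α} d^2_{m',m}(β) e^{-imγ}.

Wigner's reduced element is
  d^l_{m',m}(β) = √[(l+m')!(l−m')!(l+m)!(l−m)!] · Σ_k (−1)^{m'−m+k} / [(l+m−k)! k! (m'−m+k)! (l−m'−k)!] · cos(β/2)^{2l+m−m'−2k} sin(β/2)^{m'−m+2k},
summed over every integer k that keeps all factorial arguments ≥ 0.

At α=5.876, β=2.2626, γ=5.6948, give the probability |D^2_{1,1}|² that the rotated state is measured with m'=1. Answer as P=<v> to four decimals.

Split into d^2_{1,1}(β=2.2626) × two z-phases.
Half-angle: c=0.425484, s=0.904966. N=√(6·1·6·1)=6.000000
k∈{0,1} keeps every argument non-negative
  k=0: (−1)^0·6.0000/(6)·0.4255^4·0.9050^0 = +0.032774
  k=1: (−1)^1·6.0000/(2)·0.4255^2·0.9050^2 = -0.444787
d^2_{1,1}(2.2626) = +0.032774 -0.444787 = -0.412012
|D^2_{1,1}|² = |d^2_{1,1}(β)|² = (-0.412012)² = 0.169754 (the z-rotation phases have unit modulus)

P=0.1698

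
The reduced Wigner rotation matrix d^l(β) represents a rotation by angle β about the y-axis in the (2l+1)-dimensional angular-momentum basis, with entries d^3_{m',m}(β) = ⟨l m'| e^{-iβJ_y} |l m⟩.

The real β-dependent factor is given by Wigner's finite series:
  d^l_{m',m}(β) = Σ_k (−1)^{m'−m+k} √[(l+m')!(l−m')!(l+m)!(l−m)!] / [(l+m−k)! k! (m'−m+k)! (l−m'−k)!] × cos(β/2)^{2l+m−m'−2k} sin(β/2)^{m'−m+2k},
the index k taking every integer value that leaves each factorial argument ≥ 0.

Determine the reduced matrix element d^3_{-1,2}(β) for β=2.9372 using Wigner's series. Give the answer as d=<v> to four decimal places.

d=-0.3077

d^3_{-1,2}(β=2.9372) via Wigner's sum:
With c≡cos(β/2)=0.102019 and s≡sin(β/2)=0.994782, N=[2·24·120·1]^{1/2}=75.894664
k∈{3,4} keeps every argument non-negative
  k=3: (−1)^0·75.8947/(12)·0.1020^3·0.9948^3 = +0.006611
  k=4: (−1)^1·75.8947/(24)·0.1020^1·0.9948^5 = -0.314282
d^3_{-1,2}(2.9372) = +0.006611 -0.314282 = -0.307671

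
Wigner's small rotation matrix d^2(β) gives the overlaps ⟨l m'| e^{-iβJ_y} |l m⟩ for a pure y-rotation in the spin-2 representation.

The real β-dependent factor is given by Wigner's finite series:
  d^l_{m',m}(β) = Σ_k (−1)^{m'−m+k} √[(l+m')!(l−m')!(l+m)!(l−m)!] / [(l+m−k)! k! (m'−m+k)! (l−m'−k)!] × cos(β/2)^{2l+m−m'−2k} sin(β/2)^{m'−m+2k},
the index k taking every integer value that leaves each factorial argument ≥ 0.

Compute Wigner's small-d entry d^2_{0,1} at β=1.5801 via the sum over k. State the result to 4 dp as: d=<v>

d^2_{0,1}(β=1.5801) via Wigner's sum:
With c≡cos(β/2)=0.703810 and s≡sin(β/2)=0.710388, N=[2·2·6·1]^{1/2}=4.898979
The bounds max(0,m−m')=1 and min(l+m,l−m')=2 give 2 terms
  k=1: (−1)^0·4.8990/(2)·0.7038^3·0.7104^1 = +0.606649
  k=2: (−1)^1·4.8990/(2)·0.7038^1·0.7104^3 = -0.618043
d^2_{0,1}(1.5801) = +0.606649 -0.618043 = -0.011394

d=-0.0114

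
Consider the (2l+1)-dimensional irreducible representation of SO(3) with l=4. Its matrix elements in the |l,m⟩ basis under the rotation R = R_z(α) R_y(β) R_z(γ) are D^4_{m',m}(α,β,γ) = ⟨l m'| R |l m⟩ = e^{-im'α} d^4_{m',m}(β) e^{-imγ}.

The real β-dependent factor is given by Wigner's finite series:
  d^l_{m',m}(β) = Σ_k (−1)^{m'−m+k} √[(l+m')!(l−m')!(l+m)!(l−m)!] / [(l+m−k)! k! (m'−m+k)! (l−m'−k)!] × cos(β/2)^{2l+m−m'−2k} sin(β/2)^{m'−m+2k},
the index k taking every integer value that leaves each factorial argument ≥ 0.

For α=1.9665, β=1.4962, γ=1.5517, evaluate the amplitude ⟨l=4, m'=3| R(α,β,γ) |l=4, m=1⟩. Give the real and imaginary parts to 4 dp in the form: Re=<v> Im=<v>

First d^4_{3,1}(β=1.4962), then the phase factors e^{-i(3)α} and e^{-i(1)γ}:
With c≡cos(β/2)=0.732983 and s≡sin(β/2)=0.680247, N=[5040·1·120·6]^{1/2}=1904.940944
The bounds max(0,m−m')=0 and min(l+m,l−m')=1 give 2 terms
  k=0: (−1)^2·1904.9409/(240)·0.7330^6·0.6802^2 = +0.569595
  k=1: (−1)^3·1904.9409/(144)·0.7330^4·0.6802^4 = -0.817638
d^4_{3,1}(1.4962) = +0.569595 -0.817638 = -0.248043
D = (+0.927291+0.374340i)·(-0.248043)·(+0.019095-0.999818i) = -0.097228+0.228193i

Re=-0.0972 Im=0.2282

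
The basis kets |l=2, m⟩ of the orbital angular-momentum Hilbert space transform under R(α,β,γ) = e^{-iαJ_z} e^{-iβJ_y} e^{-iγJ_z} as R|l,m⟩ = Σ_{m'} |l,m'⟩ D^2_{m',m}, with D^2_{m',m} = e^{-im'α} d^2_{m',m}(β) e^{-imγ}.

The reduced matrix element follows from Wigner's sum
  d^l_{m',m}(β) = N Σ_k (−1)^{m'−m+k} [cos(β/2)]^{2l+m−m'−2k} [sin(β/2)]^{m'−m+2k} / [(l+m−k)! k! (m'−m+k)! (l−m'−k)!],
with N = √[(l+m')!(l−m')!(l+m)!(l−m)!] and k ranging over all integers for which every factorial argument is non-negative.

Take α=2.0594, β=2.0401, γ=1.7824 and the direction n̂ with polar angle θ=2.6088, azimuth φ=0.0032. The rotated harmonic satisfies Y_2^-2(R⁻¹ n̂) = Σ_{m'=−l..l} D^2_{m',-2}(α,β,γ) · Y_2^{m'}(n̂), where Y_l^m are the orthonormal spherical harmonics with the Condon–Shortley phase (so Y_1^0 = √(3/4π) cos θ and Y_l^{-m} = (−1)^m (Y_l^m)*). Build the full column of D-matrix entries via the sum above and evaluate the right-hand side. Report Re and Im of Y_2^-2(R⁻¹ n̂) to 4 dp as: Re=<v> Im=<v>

Re=-0.0740 Im=-0.3666

Need the full column D^2_{m',-2} for m'=−2..2 at α=2.0594, β=2.0401, γ=1.7824.
cos(β/2)=0.523323, sin(β/2)=0.852134
d^2_{-2,-2}: single k=0 term ⇒ +0.075003;  D = +0.012717+0.073917i
d^2_{-1,-2}: single k=0 term ⇒ -0.244258;  D = -0.193114+0.149563i
d^2_{0,-2}: single k=0 term ⇒ +0.487115;  D = -0.444140-0.200052i
d^2_{1,-2}: single k=0 term ⇒ -0.647626;  D = -0.042322-0.646241i
d^2_{2,-2}: single k=0 term ⇒ +0.527269;  D = +0.448403-0.277392i
Y_2^{m'}(θ=2.6088,φ=0.0032) and Σ D·Y over m':
  (+0.0127+0.0739i)·(+0.0997-0.0006i)  (-0.1931+0.1496i)·(-0.3380+0.0011i)  (-0.4441-0.2001i)·(+0.3867+0.0000i)  (-0.0423-0.6462i)·(+0.3380+0.0011i)  (+0.4484-0.2774i)·(+0.0997+0.0006i)
Y_2^-2(R⁻¹ n̂) = -0.074048-0.366603i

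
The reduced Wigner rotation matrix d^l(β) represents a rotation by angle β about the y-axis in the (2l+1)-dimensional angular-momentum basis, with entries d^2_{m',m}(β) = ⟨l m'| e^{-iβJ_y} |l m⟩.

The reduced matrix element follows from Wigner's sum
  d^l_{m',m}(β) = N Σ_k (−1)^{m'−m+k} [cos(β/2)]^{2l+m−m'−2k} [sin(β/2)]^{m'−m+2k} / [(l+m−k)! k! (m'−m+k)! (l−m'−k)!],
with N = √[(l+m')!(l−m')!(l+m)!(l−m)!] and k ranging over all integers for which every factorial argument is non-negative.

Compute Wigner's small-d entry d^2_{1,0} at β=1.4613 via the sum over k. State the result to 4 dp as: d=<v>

d^2_{1,0}(β=1.4613) via Wigner's sum:
c=cos(1.4613/2)=0.744741, s=sin(1.4613/2)=0.667354; N=√[6·1·2·2]=4.898979
Admissible k: 0..1 (factorial args all ≥0)
  k=0: (−1)^1·4.8990/(2)·0.7447^3·0.6674^1 = -0.675223
  k=1: (−1)^2·4.8990/(2)·0.7447^1·0.6674^3 = +0.542187
d^2_{1,0}(1.4613) = -0.675223 +0.542187 = -0.133036

d=-0.1330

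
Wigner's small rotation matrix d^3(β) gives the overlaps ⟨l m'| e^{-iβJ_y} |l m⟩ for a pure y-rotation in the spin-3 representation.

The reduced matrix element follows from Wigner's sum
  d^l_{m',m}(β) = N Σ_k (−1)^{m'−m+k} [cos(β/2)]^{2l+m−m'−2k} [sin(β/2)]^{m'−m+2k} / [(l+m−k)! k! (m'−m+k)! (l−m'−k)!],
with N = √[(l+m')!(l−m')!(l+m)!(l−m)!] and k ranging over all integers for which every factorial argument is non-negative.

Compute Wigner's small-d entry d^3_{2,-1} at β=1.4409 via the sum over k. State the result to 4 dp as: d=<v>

d=-0.4738

d^3_{2,-1}(β=1.4409) via Wigner's sum:
c=cos(1.4409/2)=0.751509, s=sin(1.4409/2)=0.659723; N=√[120·1·2·24]=75.894664
The bounds max(0,m−m')=0 and min(l+m,l−m')=1 give 2 terms
  k=0: (−1)^3·75.8947/(12)·0.7515^3·0.6597^3 = -0.770756
  k=1: (−1)^4·75.8947/(24)·0.7515^1·0.6597^5 = +0.296990
d^3_{2,-1}(1.4409) = -0.770756 +0.296990 = -0.473766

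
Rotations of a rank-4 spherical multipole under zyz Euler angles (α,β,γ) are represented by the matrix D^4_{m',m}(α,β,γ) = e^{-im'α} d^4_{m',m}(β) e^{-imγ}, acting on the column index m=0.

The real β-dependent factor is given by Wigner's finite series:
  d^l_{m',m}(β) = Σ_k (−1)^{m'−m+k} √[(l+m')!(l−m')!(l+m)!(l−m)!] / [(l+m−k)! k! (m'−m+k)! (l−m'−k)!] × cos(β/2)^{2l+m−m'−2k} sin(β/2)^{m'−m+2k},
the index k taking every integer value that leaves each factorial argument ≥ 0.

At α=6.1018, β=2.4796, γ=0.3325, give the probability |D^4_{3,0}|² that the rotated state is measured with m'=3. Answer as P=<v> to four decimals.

P=0.0734

Split into d^4_{3,0}(β=2.4796) × two z-phases.
c=cos(2.4796/2)=0.324985, s=sin(2.4796/2)=0.945719; N=√[5040·1·24·24]=1703.830978
k∈{0,1} keeps every argument non-negative
  k=0: (−1)^3·1703.8310/(144)·0.3250^5·0.9457^3 = -0.036280
  k=1: (−1)^4·1703.8310/(144)·0.3250^3·0.9457^5 = +0.307232
d^4_{3,0}(2.4796) = -0.036280 +0.307232 = +0.270952
|D^4_{3,0}|² = |d^4_{3,0}(β)|² = (+0.270952)² = 0.073415 (the z-rotation phases have unit modulus)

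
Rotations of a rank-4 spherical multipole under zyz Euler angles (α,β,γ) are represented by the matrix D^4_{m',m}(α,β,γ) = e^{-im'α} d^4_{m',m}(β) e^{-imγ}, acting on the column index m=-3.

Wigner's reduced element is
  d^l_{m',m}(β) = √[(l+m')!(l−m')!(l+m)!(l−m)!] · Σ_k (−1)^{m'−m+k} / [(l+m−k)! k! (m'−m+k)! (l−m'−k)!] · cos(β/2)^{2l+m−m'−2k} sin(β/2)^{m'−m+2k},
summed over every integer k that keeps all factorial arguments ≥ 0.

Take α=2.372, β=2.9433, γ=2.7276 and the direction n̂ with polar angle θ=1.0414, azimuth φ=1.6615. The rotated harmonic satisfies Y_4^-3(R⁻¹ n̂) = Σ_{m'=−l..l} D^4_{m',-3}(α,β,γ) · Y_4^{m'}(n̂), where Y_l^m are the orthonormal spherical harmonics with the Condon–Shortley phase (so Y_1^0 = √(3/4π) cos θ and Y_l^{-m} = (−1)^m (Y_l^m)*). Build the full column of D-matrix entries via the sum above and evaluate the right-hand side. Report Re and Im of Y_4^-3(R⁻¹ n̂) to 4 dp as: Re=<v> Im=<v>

Need the full column D^4_{m',-3} for m'=−4..4 at α=2.372, β=2.9433, γ=2.7276.
cos(β/2)=0.098984, sin(β/2)=0.995089
d^4_{-4,-3}: single k=1 term ⇒ +0.000000;  D = +0.000000-0.000000i
d^4_{-3,-3}: k∈[0..1] ⇒ +0.000000 -0.000007 = -0.000007;  D = +0.000006-0.000003i
d^4_{-2,-3}: k∈[0..1] ⇒ -0.000000 +0.000105 = +0.000105;  D = +0.000098+0.000037i
d^4_{-1,-3}: k∈[0..1] ⇒ +0.000007 -0.001245 = -0.001238;  D = +0.000528+0.001119i
d^4_{0,-3}: k∈[0..1] ⇒ -0.000111 +0.011196 = +0.011085;  D = -0.003580+0.010491i
d^4_{1,-3}: k∈[0..1] ⇒ +0.001245 -0.075504 = -0.074259;  D = -0.066127+0.033789i
d^4_{2,-3}: k∈[0..1] ⇒ -0.010622 +0.357818 = +0.347197;  D = -0.331975-0.101677i
d^4_{3,-3}: k∈[0..1] ⇒ +0.066589 -0.961381 = -0.894792;  D = -0.432121-0.783534i
d^4_{4,-3}: single k=0 term ⇒ -0.270485;  D = -0.070998+0.261001i
Y_4^{m'}(θ=1.0414,φ=1.6615) and Σ D·Y over m':
  (+0.0000-0.0000i)·(+0.2296-0.0872i)  (+0.0000-0.0000i)·(+0.1092+0.3915i)  (+0.0001+0.0000i)·(-0.1925+0.0353i)  (+0.0005+0.0011i)·(+0.0227+0.2495i)  (-0.0036+0.0105i)·(-0.2512+0.0000i)  (-0.0661+0.0338i)·(-0.0227+0.2495i)  (-0.3320-0.1017i)·(-0.1925-0.0353i)  (-0.4321-0.7835i)·(-0.1092+0.3915i)  (-0.0710+0.2610i)·(+0.2296+0.0872i)
Y_4^-3(R⁻¹ n̂) = +0.368887-0.018290i

Re=0.3689 Im=-0.0183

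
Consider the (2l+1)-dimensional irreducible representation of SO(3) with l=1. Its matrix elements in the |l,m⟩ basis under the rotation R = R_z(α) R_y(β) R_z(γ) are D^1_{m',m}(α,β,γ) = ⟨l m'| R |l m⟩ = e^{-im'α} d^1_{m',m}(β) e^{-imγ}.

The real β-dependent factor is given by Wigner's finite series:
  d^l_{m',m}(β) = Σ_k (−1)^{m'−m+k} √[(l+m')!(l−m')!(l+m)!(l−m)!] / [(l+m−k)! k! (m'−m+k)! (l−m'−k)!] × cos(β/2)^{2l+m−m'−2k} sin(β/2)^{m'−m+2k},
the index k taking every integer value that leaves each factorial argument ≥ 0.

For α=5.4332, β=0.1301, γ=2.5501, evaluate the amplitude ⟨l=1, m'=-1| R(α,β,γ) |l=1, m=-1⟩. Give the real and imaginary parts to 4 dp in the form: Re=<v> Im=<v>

Re=-0.1284 Im=0.9875

First d^1_{-1,-1}(β=0.1301), then the phase factors e^{-i(-1)α} and e^{-i(-1)γ}:
With c≡cos(β/2)=0.997885 and s≡sin(β/2)=0.065004, N=[1·2·1·2]^{1/2}=2.000000
Admissible k: 0..0 (factorial args all ≥0)
  k=0: (−1)^0·2.0000/(2)·0.9979^2·0.0650^0 = +0.995774
d^1_{-1,-1}(0.1301) = +0.995774
Attach z-rotation phases: D = e^{-i(-1)(5.4332)}·(+0.995774)·e^{-i(-1)(2.5501)} = -0.128413+0.987460i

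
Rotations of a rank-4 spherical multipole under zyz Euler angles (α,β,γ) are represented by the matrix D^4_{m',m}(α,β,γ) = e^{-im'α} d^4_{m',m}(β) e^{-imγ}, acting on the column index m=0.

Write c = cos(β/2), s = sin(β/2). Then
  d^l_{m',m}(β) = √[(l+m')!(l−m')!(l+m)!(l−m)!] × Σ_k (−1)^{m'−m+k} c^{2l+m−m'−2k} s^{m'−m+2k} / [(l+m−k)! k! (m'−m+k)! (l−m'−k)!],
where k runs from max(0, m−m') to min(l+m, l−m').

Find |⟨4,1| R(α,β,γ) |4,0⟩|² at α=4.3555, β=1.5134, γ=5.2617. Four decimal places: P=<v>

Split into d^4_{1,0}(β=1.5134) × two z-phases.
With c≡cos(β/2)=0.727106 and s≡sin(β/2)=0.686526, N=[120·6·24·24]^{1/2}=643.987578
k∈{0,1,2,3} keeps every argument non-negative
  k=0: (−1)^1·643.9876/(144)·0.7271^7·0.6865^1 = -0.329878
  k=1: (−1)^2·643.9876/(24)·0.7271^5·0.6865^3 = +1.764509
  k=2: (−1)^3·643.9876/(24)·0.7271^3·0.6865^5 = -1.573050
  k=3: (−1)^4·643.9876/(144)·0.7271^1·0.6865^7 = +0.233728
d^4_{1,0}(1.5134) = -0.329878 +1.764509 -1.573050 +0.233728 = +0.095308
|D^4_{1,0}|² = |d^4_{1,0}(β)|² = (+0.095308)² = 0.009084 (the z-rotation phases have unit modulus)

P=0.0091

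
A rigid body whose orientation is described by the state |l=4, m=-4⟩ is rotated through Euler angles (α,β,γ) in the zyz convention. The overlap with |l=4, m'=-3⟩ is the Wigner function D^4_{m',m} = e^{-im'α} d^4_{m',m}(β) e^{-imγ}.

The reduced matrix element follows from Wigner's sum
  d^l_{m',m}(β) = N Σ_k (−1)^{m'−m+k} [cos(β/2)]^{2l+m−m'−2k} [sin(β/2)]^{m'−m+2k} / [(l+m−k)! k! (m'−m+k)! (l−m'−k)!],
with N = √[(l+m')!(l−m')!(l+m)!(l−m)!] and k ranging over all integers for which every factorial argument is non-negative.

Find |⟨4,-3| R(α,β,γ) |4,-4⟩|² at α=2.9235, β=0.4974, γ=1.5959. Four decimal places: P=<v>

Split into d^4_{-3,-4}(β=0.4974) × two z-phases.
Half-angle: c=0.969233, s=0.246144. N=√(1·5040·1·40320)=14255.272709
The bounds max(0,m−m')=0 and min(l+m,l−m')=0 give 1 term
  k=0: (−1)^1·14255.2727/(5040)·0.9692^7·0.2461^1 = -0.559413
d^4_{-3,-4}(0.4974) = -0.559413
|D^4_{-3,-4}|² = |d^4_{-3,-4}(β)|² = (-0.559413)² = 0.312943 (the z-rotation phases have unit modulus)

P=0.3129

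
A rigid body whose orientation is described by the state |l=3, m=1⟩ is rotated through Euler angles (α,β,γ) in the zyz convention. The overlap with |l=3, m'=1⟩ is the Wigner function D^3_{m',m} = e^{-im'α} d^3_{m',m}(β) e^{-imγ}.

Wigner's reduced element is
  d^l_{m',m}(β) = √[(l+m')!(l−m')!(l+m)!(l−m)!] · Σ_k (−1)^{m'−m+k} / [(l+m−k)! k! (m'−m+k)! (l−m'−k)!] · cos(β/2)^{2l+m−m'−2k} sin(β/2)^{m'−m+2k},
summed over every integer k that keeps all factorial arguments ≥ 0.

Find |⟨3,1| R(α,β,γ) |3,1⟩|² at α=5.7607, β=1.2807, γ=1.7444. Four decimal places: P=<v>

Split into d^3_{1,1}(β=1.2807) × two z-phases.
With c≡cos(β/2)=0.801887 and s≡sin(β/2)=0.597476, N=[24·2·24·2]^{1/2}=48.000000
k: max(0,(1)−(1))=0 … min(3+(1),3−(1))=2
  k=0: (−1)^0·48.0000/(48)·0.8019^6·0.5975^0 = +0.265875
  k=1: (−1)^1·48.0000/(6)·0.8019^4·0.5975^2 = -1.180818
  k=2: (−1)^2·48.0000/(8)·0.8019^2·0.5975^4 = +0.491654
d^3_{1,1}(1.2807) = +0.265875 -1.180818 +0.491654 = -0.423289
|D^3_{1,1}|² = |d^3_{1,1}(β)|² = (-0.423289)² = 0.179174 (the z-rotation phases have unit modulus)

P=0.1792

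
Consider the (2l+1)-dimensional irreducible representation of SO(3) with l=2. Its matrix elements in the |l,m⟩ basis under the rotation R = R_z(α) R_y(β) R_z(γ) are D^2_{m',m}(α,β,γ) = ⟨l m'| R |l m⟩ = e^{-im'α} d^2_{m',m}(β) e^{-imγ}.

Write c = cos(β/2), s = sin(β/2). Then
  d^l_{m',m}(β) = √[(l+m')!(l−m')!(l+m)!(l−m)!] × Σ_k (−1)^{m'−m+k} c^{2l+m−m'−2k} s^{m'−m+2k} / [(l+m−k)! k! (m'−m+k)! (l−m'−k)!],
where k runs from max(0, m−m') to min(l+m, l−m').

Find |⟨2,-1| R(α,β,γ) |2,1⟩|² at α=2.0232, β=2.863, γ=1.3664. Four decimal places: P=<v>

D^2_{-1,1}(2.0232,2.863,1.3664) = e^{-i·-1·2.0232}·d^2_{-1,1}(2.863)·e^{-i·1·1.3664}. Compute d first:
Half-angle: c=0.138846, s=0.990314. N=√(1·6·6·1)=6.000000
k: max(0,(1)−(-1))=2 … min(2+(1),2−(-1))=3
  k=2: (−1)^0·6.0000/(2)·0.1388^2·0.9903^2 = +0.056720
  k=3: (−1)^1·6.0000/(6)·0.1388^0·0.9903^4 = -0.961815
d^2_{-1,1}(2.863) = +0.056720 -0.961815 = -0.905095
|D^2_{-1,1}|² = |d^2_{-1,1}(β)|² = (-0.905095)² = 0.819197 (the z-rotation phases have unit modulus)

P=0.8192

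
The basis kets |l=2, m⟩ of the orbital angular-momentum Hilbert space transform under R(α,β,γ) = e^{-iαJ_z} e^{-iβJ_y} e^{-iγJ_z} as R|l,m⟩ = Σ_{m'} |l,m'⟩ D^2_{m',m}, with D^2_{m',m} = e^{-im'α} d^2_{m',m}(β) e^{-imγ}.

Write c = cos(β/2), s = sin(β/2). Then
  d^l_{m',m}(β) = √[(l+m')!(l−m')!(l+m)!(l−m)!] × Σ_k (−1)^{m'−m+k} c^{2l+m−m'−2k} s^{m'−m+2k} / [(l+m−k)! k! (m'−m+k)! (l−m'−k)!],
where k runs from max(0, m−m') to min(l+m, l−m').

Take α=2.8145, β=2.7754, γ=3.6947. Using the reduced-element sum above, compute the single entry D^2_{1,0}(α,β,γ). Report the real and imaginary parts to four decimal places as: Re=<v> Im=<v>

First d^2_{1,0}(β=2.7754), then the phase factors e^{-i(1)α} and e^{-i(0)γ}:
With c≡cos(β/2)=0.182075 and s≡sin(β/2)=0.983285, N=[6·1·2·2]^{1/2}=4.898979
The bounds max(0,m−m')=0 and min(l+m,l−m')=1 give 2 terms
  k=0: (−1)^1·4.8990/(2)·0.1821^3·0.9833^1 = -0.014538
  k=1: (−1)^2·4.8990/(2)·0.1821^1·0.9833^3 = +0.423998
d^2_{1,0}(2.7754) = -0.014538 +0.423998 = +0.409460
D = (-0.946980-0.321291i)·(+0.409460)·(+1.000000+0.000000i) = -0.387751-0.131556i

Re=-0.3878 Im=-0.1316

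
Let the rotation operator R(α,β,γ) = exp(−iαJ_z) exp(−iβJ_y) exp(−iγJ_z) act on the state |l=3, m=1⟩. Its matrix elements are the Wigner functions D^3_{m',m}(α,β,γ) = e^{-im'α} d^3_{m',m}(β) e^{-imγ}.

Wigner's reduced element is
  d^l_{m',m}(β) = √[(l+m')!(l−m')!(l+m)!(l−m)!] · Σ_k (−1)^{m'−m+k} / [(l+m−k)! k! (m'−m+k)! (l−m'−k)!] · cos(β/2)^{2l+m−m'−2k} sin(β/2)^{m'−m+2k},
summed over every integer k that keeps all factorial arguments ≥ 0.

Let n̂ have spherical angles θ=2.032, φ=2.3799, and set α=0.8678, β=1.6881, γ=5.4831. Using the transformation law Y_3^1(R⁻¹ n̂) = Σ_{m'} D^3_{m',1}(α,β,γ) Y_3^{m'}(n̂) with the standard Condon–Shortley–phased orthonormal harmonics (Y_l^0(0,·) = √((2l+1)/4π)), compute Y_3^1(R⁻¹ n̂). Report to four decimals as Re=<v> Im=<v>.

Re=-0.1032 Im=0.2859

Need the full column D^3_{m',1} for m'=−3..3 at α=0.8678, β=1.6881, γ=5.4831.
cos(β/2)=0.664442, sin(β/2)=0.747340
d^3_{-3,1}: single k=4 term ⇒ +0.533375;  D = -0.515188-0.138096i
d^3_{-2,1}: k∈[3..4] ⇒ +0.774382 -0.489834 = +0.284549;  D = -0.233895+0.162053i
d^3_{-1,1}: k∈[2..4] ⇒ +0.653153 -1.101735 +0.174225 = -0.274356;  D = +0.026595-0.273064i
d^3_{0,1}: k∈[1..3] ⇒ +0.335269 -1.272440 +0.536586 = -0.400586;  D = -0.279066-0.287386i
d^3_{1,1}: k∈[0..2] ⇒ +0.086048 -0.870871 +0.826301 = +0.041478;  D = +0.041383-0.002807i
d^3_{2,1}: k∈[0..1] ⇒ -0.306057 +0.774382 = +0.468325;  D = +0.277906-0.376957i
d^3_{3,1}: single k=0 term ⇒ +0.421609;  D = -0.097151-0.410263i
Y_3^{m'}(θ=2.032,φ=2.3799) and Σ D·Y over m':
  (-0.5152-0.1381i)·(+0.1963-0.2264i)  (-0.2339+0.1621i)·(-0.0173-0.3643i)  (+0.0266-0.2731i)·(+0.0020+0.0019i)  (-0.2791-0.2874i)·(+0.3338+0.0000i)  (+0.0414-0.0028i)·(-0.0020+0.0019i)  (+0.2779-0.3770i)·(-0.0173+0.3643i)  (-0.0972-0.4103i)·(-0.1963-0.2264i)
Y_3^1(R⁻¹ n̂) = -0.103219+0.285888i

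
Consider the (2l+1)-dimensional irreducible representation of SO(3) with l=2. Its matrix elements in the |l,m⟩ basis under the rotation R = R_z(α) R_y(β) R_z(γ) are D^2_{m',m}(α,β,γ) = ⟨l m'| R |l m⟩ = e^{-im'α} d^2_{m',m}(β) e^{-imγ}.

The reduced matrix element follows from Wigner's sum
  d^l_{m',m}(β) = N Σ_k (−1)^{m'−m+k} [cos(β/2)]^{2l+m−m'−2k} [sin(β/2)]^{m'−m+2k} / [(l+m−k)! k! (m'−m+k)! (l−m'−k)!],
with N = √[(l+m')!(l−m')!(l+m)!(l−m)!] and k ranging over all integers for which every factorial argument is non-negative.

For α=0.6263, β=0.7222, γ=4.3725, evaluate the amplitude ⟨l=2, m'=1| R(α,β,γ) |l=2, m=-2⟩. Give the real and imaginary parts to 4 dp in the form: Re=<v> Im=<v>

Split into d^2_{1,-2}(β=0.7222) × two z-phases.
Half-angle: c=0.935509, s=0.353304. N=√(6·1·1·24)=12.000000
Admissible k: 0..0 (factorial args all ≥0)
  k=0: (−1)^3·12.0000/(6)·0.9355^1·0.3533^3 = -0.082513
d^2_{1,-2}(0.7222) = -0.082513
D = (+0.810202-0.586151i)·(-0.082513)·(-0.777712+0.628620i) = +0.021588-0.079639i

Re=0.0216 Im=-0.0796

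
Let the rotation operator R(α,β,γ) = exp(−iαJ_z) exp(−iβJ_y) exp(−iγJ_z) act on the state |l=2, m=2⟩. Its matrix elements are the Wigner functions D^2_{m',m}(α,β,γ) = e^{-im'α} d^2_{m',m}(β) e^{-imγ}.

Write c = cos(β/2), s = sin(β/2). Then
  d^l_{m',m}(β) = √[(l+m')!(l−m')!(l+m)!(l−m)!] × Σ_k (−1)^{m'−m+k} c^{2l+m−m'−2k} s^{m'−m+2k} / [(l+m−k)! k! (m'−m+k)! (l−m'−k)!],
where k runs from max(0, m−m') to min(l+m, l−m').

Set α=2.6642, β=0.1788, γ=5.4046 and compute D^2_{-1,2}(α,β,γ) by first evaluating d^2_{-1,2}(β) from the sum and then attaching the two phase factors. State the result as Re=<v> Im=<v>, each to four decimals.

Re=-0.0004 Im=-0.0014

Split into d^2_{-1,2}(β=0.1788) × two z-phases.
With c≡cos(β/2)=0.996006 and s≡sin(β/2)=0.089281, N=[1·6·24·1]^{1/2}=12.000000
k: max(0,(2)−(-1))=3 … min(2+(2),2−(-1))=3
  k=3: (−1)^0·12.0000/(6)·0.9960^1·0.0893^3 = +0.001418
d^2_{-1,2}(0.1788) = +0.001418
Phases: e^{-i·(-1)·2.6642}=-0.888196+0.459465i, e^{-i·(2)·5.4046}=-0.185297+0.982683i ⇒ D=-0.000407-0.001358i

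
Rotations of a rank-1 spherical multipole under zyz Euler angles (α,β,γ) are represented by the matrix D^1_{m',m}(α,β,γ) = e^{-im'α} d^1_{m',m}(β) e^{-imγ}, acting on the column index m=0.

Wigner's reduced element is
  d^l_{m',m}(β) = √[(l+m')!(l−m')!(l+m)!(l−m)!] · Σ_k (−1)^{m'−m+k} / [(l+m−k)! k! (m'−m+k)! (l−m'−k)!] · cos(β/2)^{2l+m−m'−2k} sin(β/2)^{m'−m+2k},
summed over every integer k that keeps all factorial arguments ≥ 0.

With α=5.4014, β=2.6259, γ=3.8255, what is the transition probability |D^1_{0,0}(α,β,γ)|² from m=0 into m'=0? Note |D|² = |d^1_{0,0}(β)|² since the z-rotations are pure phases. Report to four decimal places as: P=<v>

First d^1_{0,0}(β=2.6259), then the phase factors e^{-i(0)α} and e^{-i(0)γ}:
c=cos(2.6259/2)=0.254999, s=sin(2.6259/2)=0.966941; N=√[1·1·1·1]=1.000000
The bounds max(0,m−m')=0 and min(l+m,l−m')=1 give 2 terms
  k=0: (−1)^0·1.0000/(1)·0.2550^2·0.9669^0 = +0.065024
  k=1: (−1)^1·1.0000/(1)·0.2550^0·0.9669^2 = -0.934976
d^1_{0,0}(2.6259) = +0.065024 -0.934976 = -0.869951
|D^1_{0,0}|² = |d^1_{0,0}(β)|² = (-0.869951)² = 0.756815 (the z-rotation phases have unit modulus)

P=0.7568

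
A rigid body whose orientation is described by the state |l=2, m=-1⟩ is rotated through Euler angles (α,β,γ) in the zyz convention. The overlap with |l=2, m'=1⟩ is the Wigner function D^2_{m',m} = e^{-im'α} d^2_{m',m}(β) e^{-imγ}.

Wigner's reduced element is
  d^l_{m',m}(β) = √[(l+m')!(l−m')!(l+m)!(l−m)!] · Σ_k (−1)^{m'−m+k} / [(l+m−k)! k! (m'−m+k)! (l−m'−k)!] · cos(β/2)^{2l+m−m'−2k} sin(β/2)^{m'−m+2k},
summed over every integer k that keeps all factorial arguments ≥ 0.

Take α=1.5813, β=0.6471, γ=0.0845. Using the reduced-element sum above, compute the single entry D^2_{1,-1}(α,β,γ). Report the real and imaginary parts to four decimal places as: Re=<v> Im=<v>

Re=0.0194 Im=-0.2617

Split into d^2_{1,-1}(β=0.6471) × two z-phases.
c=cos(0.6471/2)=0.948113, s=sin(0.6471/2)=0.317934; N=√[6·1·1·6]=6.000000
The bounds max(0,m−m')=0 and min(l+m,l−m')=1 give 2 terms
  k=0: (−1)^2·6.0000/(2)·0.9481^2·0.3179^2 = +0.272594
  k=1: (−1)^3·6.0000/(6)·0.9481^0·0.3179^4 = -0.010218
d^2_{1,-1}(0.6471) = +0.272594 -0.010218 = +0.262376
Attach z-rotation phases: D = e^{-i(1)(1.5813)}·(+0.262376)·e^{-i(-1)(0.0845)} = +0.019397-0.261658i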